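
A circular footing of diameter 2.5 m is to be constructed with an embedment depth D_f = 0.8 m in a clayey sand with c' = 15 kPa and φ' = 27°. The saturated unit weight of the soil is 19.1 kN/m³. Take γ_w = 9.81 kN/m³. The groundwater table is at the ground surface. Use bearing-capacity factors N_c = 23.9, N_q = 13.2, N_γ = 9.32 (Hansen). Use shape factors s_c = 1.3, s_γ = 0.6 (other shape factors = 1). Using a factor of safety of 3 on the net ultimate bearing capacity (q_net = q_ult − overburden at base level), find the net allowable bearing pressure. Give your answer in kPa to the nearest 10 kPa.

With the water table at the surface the whole profile is submerged: γ' = 19.1 − 9.81 = 9.29 kN/m³, so q = γ'·D_f = 7.432 kPa; the same γ' applies in the ½γBN_γ term.
q_ult = c·N_c·s_c + q·N_q + 0.5·γ·B·N_γ·s_γ
     = 15 × 23.9 × 1.3 + 7.432 × 13.2 + 0.5 × 9.29 × 2.5 × 9.32 × 0.6
     = 466.05 + 98.102 + 64.937 = 629.09 kPa.
q_net = 629.09 − 7.432 = 621.66 kPa.
q_all(net) = 621.66 / 3 = 207.22 kPa.

q_all(net) ≈ 210 kPa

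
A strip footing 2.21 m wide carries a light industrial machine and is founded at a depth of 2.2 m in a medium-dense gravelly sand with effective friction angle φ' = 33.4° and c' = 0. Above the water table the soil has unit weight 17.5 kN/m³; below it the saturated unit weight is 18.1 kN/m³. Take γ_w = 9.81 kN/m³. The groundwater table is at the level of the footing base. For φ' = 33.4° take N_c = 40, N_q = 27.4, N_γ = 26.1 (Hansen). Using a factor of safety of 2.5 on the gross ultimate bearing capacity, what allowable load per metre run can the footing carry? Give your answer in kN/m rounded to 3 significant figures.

≈ 1140 kN/m

Effective surcharge at the founding depth q = γ·D_f = 17.5 × 2.2 = 38.5 kPa.
The water table coincides with the base, so in the self-weight term γ → γ' = 8.29 kN/m³.
q_ult = q·N_q + 0.5·γ·B·N_γ
     = 38.5 × 27.4 + 0.5 × 8.29 × 2.21 × 26.1
     = 1054.9 + 239.09 = 1294 kPa.
Gross allowable pressure q_all = 1294 / 2.5 = 517.6 kPa.
Allowable wall load = q_all × B = 517.6 × 2.21 = 1143.9 kN per metre run.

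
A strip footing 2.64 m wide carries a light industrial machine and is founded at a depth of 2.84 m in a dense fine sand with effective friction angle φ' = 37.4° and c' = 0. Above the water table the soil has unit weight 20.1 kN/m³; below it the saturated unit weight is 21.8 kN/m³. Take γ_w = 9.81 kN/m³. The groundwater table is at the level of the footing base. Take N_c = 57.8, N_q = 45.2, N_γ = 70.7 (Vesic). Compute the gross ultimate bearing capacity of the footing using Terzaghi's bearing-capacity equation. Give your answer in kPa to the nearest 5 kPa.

q_ult ≈ 3700 kPa

Effective surcharge at the founding depth q = γ·D_f = 20.1 × 2.84 = 57.084 kPa.
The water table coincides with the base, so in the self-weight term γ → γ' = 11.99 kN/m³.
q_ult = q·N_q + 0.5·γ·B·N_γ
     = 57.084 × 45.2 + 0.5 × 11.99 × 2.64 × 70.7
     = 2580.2 + 1119 = 3699.2 kPa.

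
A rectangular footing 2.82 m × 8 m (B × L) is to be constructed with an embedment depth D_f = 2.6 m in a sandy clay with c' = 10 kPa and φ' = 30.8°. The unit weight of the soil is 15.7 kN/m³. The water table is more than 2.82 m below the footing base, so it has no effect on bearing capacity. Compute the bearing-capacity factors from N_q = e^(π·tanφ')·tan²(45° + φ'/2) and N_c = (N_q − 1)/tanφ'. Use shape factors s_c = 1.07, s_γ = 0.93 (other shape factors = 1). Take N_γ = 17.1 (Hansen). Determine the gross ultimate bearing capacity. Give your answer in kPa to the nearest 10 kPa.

q_ult ≈ 1520 kPa

tan30.8° = 0.5961, so N_q = e^(π×0.5961)·tan²(60.4°) = 6.506 × 3.099 = 20.16.
N_c = (20.16 − 1)/tan30.8° = 32.14.
q = γ·D_f = 15.7 × 2.6 = 40.82 kPa.
c·N_c·s_c = 10 × 32.143 × 1.07 = 343.93 kPa
q·N_q = 40.82 × 20.161 = 822.98 kPa
0.5·γ·B·N_γ·s_γ = 0.5 × 15.7 × 2.82 × 17.1 × 0.93 = 352.04 kPa
q_ult = 343.93 + 822.98 + 352.04 = 1519 kPa.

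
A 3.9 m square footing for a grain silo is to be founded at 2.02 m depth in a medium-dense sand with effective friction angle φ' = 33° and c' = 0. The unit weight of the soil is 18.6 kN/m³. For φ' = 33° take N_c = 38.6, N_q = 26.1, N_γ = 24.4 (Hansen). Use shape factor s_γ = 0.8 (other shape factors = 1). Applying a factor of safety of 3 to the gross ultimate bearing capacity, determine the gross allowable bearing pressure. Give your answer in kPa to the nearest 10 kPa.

Overburden at base level: q = 18.6 × 2.02 = 37.572 kPa.
Surcharge term q·N_q = 37.572 × 26.1 = 980.63 kPa; self-weight term 0.5·γ·B·N_γ·s_γ = 0.5 × 18.6 × 3.9 × 24.4 × 0.8 = 707.99 kPa.
q_ult = 980.63 + 707.99 = 1688.6 kPa.
q_all = q_ult / FS = 1688.6 / 3 = 562.87 kPa.

q_all ≈ 560 kPa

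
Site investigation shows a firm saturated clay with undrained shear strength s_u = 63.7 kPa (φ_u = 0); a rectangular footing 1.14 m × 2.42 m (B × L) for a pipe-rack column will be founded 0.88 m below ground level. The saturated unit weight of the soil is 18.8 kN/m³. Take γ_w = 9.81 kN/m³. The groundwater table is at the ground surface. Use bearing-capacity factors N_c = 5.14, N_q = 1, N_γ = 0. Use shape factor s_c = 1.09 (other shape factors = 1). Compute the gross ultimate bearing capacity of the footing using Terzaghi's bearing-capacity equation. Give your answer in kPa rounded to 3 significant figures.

γ' = 18.8 − 9.81 = 8.99 kN/m³ (submerged throughout). q = 8.99 × 0.88 = 7.9112 kPa.
c·N_c·s_c = 63.7 × 5.14 × 1.09 = 356.89 kPa
q·N_q = 7.9112 × 1 = 7.9112 kPa
q_ult = 356.89 + 7.9112 = 364.8 kPa.

q_ult ≈ 365 kPa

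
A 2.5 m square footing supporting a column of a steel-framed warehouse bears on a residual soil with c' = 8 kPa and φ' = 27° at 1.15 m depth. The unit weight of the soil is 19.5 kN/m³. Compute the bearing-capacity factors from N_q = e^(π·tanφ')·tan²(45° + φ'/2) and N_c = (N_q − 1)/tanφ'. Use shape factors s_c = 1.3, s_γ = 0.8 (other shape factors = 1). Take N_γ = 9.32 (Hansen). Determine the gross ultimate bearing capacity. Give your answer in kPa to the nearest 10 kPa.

tan27° = 0.5095, so N_q = e^(π×0.5095)·tan²(58.5°) = 4.957 × 2.663 = 13.2.
N_c = (13.2 − 1)/tan27° = 23.94.
Effective surcharge at the founding depth q = γ·D_f = 19.5 × 1.15 = 22.425 kPa.
q_ult = c·N_c·s_c + q·N_q + 0.5·γ·B·N_γ·s_γ
     = 8 × 23.942 × 1.3 + 22.425 × 13.199 + 0.5 × 19.5 × 2.5 × 9.32 × 0.8
     = 249 + 295.99 + 181.74 = 726.73 kPa.

q_ult ≈ 730 kPa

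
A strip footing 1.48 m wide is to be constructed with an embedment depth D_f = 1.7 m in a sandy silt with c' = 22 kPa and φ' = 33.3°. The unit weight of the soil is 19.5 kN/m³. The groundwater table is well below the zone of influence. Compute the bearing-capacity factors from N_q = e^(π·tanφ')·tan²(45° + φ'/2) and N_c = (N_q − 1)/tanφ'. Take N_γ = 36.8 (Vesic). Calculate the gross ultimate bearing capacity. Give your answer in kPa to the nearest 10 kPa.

q_ult ≈ 2300 kPa

tan33.3° = 0.6569, so N_q = e^(π×0.6569)·tan²(61.65°) = 7.875 × 3.435 = 27.05.
N_c = (27.05 − 1)/tan33.3° = 39.65.
Effective surcharge at the founding depth q = γ·D_f = 19.5 × 1.7 = 33.15 kPa.
q_ult = c·N_c + q·N_q + 0.5·γ·B·N_γ
     = 22 × 39.654 + 33.15 × 27.048 + 0.5 × 19.5 × 1.48 × 36.8
     = 872.39 + 896.63 + 531.02 = 2300 kPa.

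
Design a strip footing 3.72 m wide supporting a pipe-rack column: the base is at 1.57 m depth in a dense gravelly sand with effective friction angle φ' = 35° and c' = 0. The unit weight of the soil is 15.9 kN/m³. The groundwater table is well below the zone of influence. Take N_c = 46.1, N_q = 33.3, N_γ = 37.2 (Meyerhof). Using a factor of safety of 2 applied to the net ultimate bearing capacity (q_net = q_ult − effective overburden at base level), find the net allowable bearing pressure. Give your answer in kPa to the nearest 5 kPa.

Overburden at base level: q = 15.9 × 1.57 = 24.963 kPa.
Surcharge term q·N_q = 24.963 × 33.3 = 831.27 kPa; self-weight term 0.5·γ·B·N_γ = 0.5 × 15.9 × 3.72 × 37.2 = 1100.2 kPa.
q_ult = 831.27 + 1100.2 = 1931.4 kPa.
Net ultimate: q_net = 1931.4 − 24.963 = 1906.5 kPa.
q_all(net) = 1906.5 / 2 = 953.23 kPa.

q_all(net) ≈ 955 kPa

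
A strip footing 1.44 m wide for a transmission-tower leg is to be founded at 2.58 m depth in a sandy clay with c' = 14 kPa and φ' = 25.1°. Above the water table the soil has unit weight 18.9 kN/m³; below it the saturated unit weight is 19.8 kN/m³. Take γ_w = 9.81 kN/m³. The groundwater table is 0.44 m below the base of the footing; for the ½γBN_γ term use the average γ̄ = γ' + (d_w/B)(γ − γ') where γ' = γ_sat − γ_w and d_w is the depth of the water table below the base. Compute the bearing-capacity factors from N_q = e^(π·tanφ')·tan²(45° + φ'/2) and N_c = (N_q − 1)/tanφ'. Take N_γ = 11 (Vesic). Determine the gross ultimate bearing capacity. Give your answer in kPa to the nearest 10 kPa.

q_ult ≈ 920 kPa

tan25.1° = 0.4684, so N_q = e^(π×0.4684)·tan²(57.55°) = 4.356 × 2.473 = 10.78.
N_c = (10.78 − 1)/tan25.1° = 20.87.
Overburden at base level: q = 18.9 × 2.58 = 48.762 kPa.
The water table is 0.44 m below the base (< B = 1.44 m), so the ½γBN_γ term uses γ̄ = γ' + (d_w/B)(γ − γ') = 9.99 + (0.44/1.44)(18.9 − 9.99) = 12.713 kN/m³.
Cohesion term c·N_c = 14 × 20.867 = 292.14 kPa; surcharge term q·N_q = 48.762 × 10.775 = 525.41 kPa; self-weight term 0.5·γ·B·N_γ = 0.5 × 12.713 × 1.44 × 11 = 100.68 kPa.
q_ult = 292.14 + 525.41 + 100.68 = 918.24 kPa.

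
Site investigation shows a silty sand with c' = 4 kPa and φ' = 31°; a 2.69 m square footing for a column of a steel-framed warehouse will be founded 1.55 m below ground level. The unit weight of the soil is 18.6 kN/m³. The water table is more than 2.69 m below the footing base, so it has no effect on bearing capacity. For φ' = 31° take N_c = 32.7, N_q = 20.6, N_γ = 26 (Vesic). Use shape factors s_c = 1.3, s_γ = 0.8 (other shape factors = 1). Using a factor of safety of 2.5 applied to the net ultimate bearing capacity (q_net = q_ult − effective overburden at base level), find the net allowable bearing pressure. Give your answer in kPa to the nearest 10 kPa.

Effective surcharge at the founding depth q = γ·D_f = 18.6 × 1.55 = 28.83 kPa.
q_ult = c·N_c·s_c + q·N_q + 0.5·γ·B·N_γ·s_γ
     = 4 × 32.7 × 1.3 + 28.83 × 20.6 + 0.5 × 18.6 × 2.69 × 26 × 0.8
     = 170.04 + 593.9 + 520.35 = 1284.3 kPa.
Net ultimate: q_net = 1284.3 − 28.83 = 1255.5 kPa.
q_all(net) = 1255.5 / 2.5 = 502.18 kPa.

q_all(net) ≈ 500 kPa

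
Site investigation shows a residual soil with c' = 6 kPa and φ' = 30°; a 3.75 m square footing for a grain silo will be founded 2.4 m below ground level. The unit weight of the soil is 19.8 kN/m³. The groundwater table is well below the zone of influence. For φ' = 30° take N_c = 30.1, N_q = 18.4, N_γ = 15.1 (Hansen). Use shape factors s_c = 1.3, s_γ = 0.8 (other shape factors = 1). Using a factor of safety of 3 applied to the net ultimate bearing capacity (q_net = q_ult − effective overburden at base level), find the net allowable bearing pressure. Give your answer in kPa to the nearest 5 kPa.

q_all(net) ≈ 505 kPa

q = γ·D_f = 19.8 × 2.4 = 47.52 kPa.
c·N_c·s_c = 6 × 30.1 × 1.3 = 234.78 kPa
q·N_q = 47.52 × 18.4 = 874.37 kPa
0.5·γ·B·N_γ·s_γ = 0.5 × 19.8 × 3.75 × 15.1 × 0.8 = 448.47 kPa
q_ult = 234.78 + 874.37 + 448.47 = 1557.6 kPa.
Net ultimate: q_net = 1557.6 − 47.52 = 1510.1 kPa.
q_all(net) = 1510.1 / 3 = 503.37 kPa.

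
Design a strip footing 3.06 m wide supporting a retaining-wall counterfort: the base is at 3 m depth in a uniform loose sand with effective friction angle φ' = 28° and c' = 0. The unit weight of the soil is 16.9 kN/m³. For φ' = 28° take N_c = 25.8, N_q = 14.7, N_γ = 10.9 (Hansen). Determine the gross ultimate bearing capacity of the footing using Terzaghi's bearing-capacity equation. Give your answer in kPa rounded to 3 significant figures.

q_ult ≈ 1030 kPa

Overburden at base level: q = 16.9 × 3 = 50.7 kPa.
Surcharge term q·N_q = 50.7 × 14.7 = 745.29 kPa; self-weight term 0.5·γ·B·N_γ = 0.5 × 16.9 × 3.06 × 10.9 = 281.84 kPa.
q_ult = 745.29 + 281.84 = 1027.1 kPa.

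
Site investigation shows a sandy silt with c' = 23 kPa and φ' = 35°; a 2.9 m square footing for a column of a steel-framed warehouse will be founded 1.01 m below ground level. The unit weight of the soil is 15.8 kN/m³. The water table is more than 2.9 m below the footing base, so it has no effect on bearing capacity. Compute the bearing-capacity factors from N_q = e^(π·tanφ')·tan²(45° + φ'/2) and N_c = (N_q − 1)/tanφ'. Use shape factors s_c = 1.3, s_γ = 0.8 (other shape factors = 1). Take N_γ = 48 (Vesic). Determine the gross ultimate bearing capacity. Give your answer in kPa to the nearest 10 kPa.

tan35° = 0.7002, so N_q = e^(π×0.7002)·tan²(62.5°) = 9.023 × 3.69 = 33.3.
N_c = (33.3 − 1)/tan35° = 46.12.
Effective surcharge at the founding depth q = γ·D_f = 15.8 × 1.01 = 15.958 kPa.
q_ult = c·N_c·s_c + q·N_q + 0.5·γ·B·N_γ·s_γ
     = 23 × 46.124 × 1.3 + 15.958 × 33.296 + 0.5 × 15.8 × 2.9 × 48 × 0.8
     = 1379.1 + 531.34 + 879.74 = 2790.2 kPa.

q_ult ≈ 2790 kPa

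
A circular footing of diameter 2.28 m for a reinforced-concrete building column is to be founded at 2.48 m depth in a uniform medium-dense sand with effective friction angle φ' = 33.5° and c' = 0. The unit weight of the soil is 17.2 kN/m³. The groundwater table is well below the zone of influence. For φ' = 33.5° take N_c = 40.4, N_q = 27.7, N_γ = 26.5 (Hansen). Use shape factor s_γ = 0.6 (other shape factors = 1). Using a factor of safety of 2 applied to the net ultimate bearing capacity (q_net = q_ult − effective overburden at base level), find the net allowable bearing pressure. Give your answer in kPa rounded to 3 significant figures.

q = γ·D_f = 17.2 × 2.48 = 42.656 kPa.
q·N_q = 42.656 × 27.7 = 1181.6 kPa
0.5·γ·B·N_γ·s_γ = 0.5 × 17.2 × 2.28 × 26.5 × 0.6 = 311.77 kPa
q_ult = 1181.6 + 311.77 = 1493.3 kPa.
Net ultimate: q_net = 1493.3 − 42.656 = 1450.7 kPa.
q_all(net) = 1450.7 / 2 = 725.34 kPa.

q_all(net) ≈ 725 kPa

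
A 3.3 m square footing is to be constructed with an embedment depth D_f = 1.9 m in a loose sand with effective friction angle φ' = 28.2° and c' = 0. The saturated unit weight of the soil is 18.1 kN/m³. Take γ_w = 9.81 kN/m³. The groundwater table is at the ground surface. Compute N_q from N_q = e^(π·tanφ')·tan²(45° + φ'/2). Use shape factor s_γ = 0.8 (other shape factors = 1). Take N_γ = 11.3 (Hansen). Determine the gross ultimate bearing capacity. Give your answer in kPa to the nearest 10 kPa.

tan28.2° = 0.5362, so N_q = e^(π×0.5362)·tan²(59.1°) = 5.39 × 2.792 = 15.05.
With the water table at the surface the whole profile is submerged: γ' = 18.1 − 9.81 = 8.29 kN/m³, so q = γ'·D_f = 15.751 kPa; the same γ' applies in the ½γBN_γ term.
q_ult = q·N_q + 0.5·γ·B·N_γ·s_γ
     = 15.751 × 15.047 + 0.5 × 8.29 × 3.3 × 11.3 × 0.8
     = 237.01 + 123.65 = 360.67 kPa.

q_ult ≈ 360 kPa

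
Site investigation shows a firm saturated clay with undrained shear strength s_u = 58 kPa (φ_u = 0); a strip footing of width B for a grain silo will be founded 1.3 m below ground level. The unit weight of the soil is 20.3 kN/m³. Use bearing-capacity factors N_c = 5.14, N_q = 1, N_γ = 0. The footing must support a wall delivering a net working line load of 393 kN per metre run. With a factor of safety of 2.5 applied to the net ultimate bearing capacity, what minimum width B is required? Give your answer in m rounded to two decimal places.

B = 3.30 m

Effective surcharge at the founding depth q = γ·D_f = 20.3 × 1.3 = 26.39 kPa.
q_ult = c·N_c + q·N_q
     = 58 × 5.14 + 26.39 × 1
     = 298.12 + 26.39 = 324.51 kPa.
For φ = 0 the ½γBN_γ term vanishes, so q_ult is independent of B. q_net = 324.51 − 26.39 = 298.12 kPa; q_all(net) = 298.12/2.5 = 119.25 kPa.
Required width B = w / q_all(net) = 393 / 119.25 = 3.296 m.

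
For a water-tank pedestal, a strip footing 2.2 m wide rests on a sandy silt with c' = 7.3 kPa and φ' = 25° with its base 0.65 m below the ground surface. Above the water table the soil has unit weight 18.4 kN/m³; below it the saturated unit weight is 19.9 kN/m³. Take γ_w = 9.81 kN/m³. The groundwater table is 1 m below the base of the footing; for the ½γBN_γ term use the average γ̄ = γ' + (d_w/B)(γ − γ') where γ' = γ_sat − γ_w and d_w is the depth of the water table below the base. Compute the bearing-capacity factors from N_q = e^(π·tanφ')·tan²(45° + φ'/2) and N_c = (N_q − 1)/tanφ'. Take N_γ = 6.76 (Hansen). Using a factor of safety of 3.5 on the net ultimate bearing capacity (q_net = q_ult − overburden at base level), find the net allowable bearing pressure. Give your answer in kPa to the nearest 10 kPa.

q_all(net) ≈ 110 kPa

N_q = e^(π·tan25°)·tan²(57.5°) = 10.66; N_c = (N_q − 1)/tanφ' = 20.72.
Overburden at base level: q = 18.4 × 0.65 = 11.96 kPa.
The water table is 1 m below the base (< B = 2.2 m), so the ½γBN_γ term uses γ̄ = γ' + (d_w/B)(γ − γ') = 10.09 + (1/2.2)(18.4 − 10.09) = 13.867 kN/m³.
Cohesion term c·N_c = 7.3 × 20.721 = 151.26 kPa; surcharge term q·N_q = 11.96 × 10.662 = 127.52 kPa; self-weight term 0.5·γ·B·N_γ = 0.5 × 13.867 × 2.2 × 6.76 = 103.12 kPa.
q_ult = 151.26 + 127.52 + 103.12 = 381.9 kPa.
q_net = 381.9 − 11.96 = 369.94 kPa.
q_all(net) = 369.94 / 3.5 = 105.7 kPa.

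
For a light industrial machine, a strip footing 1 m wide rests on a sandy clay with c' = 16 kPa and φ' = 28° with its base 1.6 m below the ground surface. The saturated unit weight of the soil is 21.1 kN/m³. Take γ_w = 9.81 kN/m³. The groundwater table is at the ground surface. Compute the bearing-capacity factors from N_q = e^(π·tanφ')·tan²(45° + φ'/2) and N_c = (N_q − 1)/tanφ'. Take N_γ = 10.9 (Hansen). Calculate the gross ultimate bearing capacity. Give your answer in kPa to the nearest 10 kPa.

tan28° = 0.5317, so N_q = e^(π×0.5317)·tan²(59°) = 5.314 × 2.77 = 14.72.
N_c = (14.72 − 1)/tan28° = 25.8.
γ' = 21.1 − 9.81 = 11.29 kN/m³ (submerged throughout). q = 11.29 × 1.6 = 18.064 kPa; the same γ' applies in the ½γBN_γ term.
c·N_c = 16 × 25.803 = 412.85 kPa
q·N_q = 18.064 × 14.72 = 265.9 kPa
0.5·γ·B·N_γ = 0.5 × 11.29 × 1 × 10.9 = 61.531 kPa
q_ult = 412.85 + 265.9 + 61.531 = 740.28 kPa.

q_ult ≈ 740 kPa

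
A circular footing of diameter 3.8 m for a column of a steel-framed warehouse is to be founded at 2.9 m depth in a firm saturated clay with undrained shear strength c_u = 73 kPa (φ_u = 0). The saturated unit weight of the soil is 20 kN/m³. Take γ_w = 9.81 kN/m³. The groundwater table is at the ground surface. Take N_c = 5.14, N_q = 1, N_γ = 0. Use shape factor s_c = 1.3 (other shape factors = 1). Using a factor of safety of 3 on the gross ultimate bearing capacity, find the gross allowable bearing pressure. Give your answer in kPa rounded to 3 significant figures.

q_all ≈ 172 kPa

Water table at ground surface, so effective unit weight γ' = 20 − 9.81 = 10.19 kN/m³ is used throughout; overburden q = 10.19 × 2.9 = 29.551 kPa.
Cohesion term c·N_c·s_c = 73 × 5.14 × 1.3 = 487.79 kPa; surcharge term q·N_q = 29.551 × 1 = 29.551 kPa.
q_ult = 487.79 + 29.551 = 517.34 kPa.
q_all = 517.34 / 3 = 172.45 kPa.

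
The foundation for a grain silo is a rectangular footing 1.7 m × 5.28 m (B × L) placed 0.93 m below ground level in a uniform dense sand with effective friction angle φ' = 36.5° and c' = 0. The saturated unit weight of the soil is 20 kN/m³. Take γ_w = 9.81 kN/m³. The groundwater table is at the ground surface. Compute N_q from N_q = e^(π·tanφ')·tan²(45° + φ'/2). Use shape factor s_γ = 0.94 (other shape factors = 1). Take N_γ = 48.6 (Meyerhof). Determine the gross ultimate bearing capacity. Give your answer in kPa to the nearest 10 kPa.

tan36.5° = 0.74, so N_q = e^(π×0.74)·tan²(63.25°) = 10.223 × 3.936 = 40.24.
With the water table at the surface the whole profile is submerged: γ' = 20 − 9.81 = 10.19 kN/m³, so q = γ'·D_f = 9.4767 kPa; the same γ' applies in the ½γBN_γ term.
q_ult = q·N_q + 0.5·γ·B·N_γ·s_γ
     = 9.4767 × 40.24 + 0.5 × 10.19 × 1.7 × 48.6 × 0.94
     = 381.34 + 395.69 = 777.03 kPa.

q_ult ≈ 780 kPa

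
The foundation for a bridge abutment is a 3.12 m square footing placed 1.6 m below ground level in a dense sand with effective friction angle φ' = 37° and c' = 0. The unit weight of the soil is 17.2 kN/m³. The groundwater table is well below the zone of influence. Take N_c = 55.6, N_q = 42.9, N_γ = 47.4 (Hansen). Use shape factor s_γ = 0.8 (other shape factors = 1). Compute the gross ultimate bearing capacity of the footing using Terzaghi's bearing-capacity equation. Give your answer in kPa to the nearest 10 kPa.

q_ult ≈ 2200 kPa

q = γ·D_f = 17.2 × 1.6 = 27.52 kPa.
q·N_q = 27.52 × 42.9 = 1180.6 kPa
0.5·γ·B·N_γ·s_γ = 0.5 × 17.2 × 3.12 × 47.4 × 0.8 = 1017.5 kPa
q_ult = 1180.6 + 1017.5 = 2198.1 kPa.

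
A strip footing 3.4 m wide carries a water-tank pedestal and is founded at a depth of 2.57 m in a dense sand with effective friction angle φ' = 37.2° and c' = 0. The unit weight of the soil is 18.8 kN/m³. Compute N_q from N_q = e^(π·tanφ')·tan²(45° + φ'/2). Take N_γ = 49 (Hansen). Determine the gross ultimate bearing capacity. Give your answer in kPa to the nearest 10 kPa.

q_ult ≈ 3690 kPa

tan37.2° = 0.759, so N_q = e^(π×0.759)·tan²(63.6°) = 10.855 × 4.058 = 44.05.
Overburden at base level: q = 18.8 × 2.57 = 48.316 kPa.
Surcharge term q·N_q = 48.316 × 44.05 = 2128.3 kPa; self-weight term 0.5·γ·B·N_γ = 0.5 × 18.8 × 3.4 × 49 = 1566 kPa.
q_ult = 2128.3 + 1566 = 3694.4 kPa.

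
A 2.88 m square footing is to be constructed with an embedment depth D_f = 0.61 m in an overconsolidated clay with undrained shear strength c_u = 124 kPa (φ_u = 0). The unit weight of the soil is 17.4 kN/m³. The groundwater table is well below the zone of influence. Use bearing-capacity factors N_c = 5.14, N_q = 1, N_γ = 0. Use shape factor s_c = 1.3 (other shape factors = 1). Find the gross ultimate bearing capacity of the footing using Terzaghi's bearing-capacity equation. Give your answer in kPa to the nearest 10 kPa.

q_ult ≈ 840 kPa

Overburden at base level: q = 17.4 × 0.61 = 10.614 kPa.
Cohesion term c·N_c·s_c = 124 × 5.14 × 1.3 = 828.57 kPa; surcharge term q·N_q = 10.614 × 1 = 10.614 kPa.
q_ult = 828.57 + 10.614 = 839.18 kPa.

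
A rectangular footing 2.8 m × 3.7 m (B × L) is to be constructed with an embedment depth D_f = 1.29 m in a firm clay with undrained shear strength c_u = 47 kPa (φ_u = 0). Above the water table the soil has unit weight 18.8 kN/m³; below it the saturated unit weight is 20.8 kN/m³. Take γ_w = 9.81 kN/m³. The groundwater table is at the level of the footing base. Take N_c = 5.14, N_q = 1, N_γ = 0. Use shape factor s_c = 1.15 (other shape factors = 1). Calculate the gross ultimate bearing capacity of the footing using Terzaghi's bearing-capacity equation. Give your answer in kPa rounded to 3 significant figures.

Overburden at base level: q = 18.8 × 1.29 = 24.252 kPa.
Cohesion term c·N_c·s_c = 47 × 5.14 × 1.15 = 277.82 kPa; surcharge term q·N_q = 24.252 × 1 = 24.252 kPa.
q_ult = 277.82 + 24.252 = 302.07 kPa.

q_ult ≈ 302 kPa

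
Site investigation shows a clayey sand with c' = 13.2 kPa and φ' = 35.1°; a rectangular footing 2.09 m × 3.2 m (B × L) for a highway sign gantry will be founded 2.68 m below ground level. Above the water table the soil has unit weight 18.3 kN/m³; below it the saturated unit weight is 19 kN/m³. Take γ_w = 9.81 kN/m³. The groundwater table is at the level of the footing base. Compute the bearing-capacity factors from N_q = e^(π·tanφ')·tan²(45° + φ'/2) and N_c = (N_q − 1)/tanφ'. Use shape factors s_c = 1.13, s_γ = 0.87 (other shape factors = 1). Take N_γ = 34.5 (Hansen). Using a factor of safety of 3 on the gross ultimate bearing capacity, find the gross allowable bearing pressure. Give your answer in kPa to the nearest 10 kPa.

q_all ≈ 880 kPa

N_q = e^(π·tan35.1°)·tan²(62.55°) = 33.71; N_c = (N_q − 1)/tanφ' = 46.55.
q = γ·D_f = 18.3 × 2.68 = 49.044 kPa.
For the ½γBN_γ term take γ' = 19 − 9.81 = 9.19 kN/m³ (soil below base is submerged).
c·N_c·s_c = 13.2 × 46.546 × 1.13 = 694.28 kPa
q·N_q = 49.044 × 33.713 = 1653.4 kPa
0.5·γ·B·N_γ·s_γ = 0.5 × 9.19 × 2.09 × 34.5 × 0.87 = 288.25 kPa
q_ult = 694.28 + 1653.4 + 288.25 = 2636 kPa.
q_all = 2636 / 3 = 878.65 kPa.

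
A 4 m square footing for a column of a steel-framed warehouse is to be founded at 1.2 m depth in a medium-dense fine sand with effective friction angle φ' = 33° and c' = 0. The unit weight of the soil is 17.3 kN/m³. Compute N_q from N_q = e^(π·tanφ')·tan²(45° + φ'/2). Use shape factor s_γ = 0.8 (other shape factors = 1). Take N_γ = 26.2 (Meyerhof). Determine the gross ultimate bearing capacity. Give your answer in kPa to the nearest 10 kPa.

q_ult ≈ 1270 kPa

tan33° = 0.6494, so N_q = e^(π×0.6494)·tan²(61.5°) = 7.692 × 3.392 = 26.09.
Effective surcharge at the founding depth q = γ·D_f = 17.3 × 1.2 = 20.76 kPa.
q_ult = q·N_q + 0.5·γ·B·N_γ·s_γ
     = 20.76 × 26.092 + 0.5 × 17.3 × 4 × 26.2 × 0.8
     = 541.67 + 725.22 = 1266.9 kPa.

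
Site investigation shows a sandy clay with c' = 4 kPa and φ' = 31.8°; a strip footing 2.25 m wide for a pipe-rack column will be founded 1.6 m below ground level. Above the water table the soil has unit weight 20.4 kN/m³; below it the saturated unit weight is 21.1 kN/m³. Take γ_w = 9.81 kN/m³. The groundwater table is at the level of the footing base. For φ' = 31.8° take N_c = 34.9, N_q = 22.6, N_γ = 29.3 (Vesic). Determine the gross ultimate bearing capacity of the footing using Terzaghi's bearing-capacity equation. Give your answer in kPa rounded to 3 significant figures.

Effective surcharge at the founding depth q = γ·D_f = 20.4 × 1.6 = 32.64 kPa.
The water table coincides with the base, so in the self-weight term γ → γ' = 11.29 kN/m³.
q_ult = c·N_c + q·N_q + 0.5·γ·B·N_γ
     = 4 × 34.9 + 32.64 × 22.6 + 0.5 × 11.29 × 2.25 × 29.3
     = 139.6 + 737.66 + 372.15 = 1249.4 kPa.

q_ult ≈ 1250 kPa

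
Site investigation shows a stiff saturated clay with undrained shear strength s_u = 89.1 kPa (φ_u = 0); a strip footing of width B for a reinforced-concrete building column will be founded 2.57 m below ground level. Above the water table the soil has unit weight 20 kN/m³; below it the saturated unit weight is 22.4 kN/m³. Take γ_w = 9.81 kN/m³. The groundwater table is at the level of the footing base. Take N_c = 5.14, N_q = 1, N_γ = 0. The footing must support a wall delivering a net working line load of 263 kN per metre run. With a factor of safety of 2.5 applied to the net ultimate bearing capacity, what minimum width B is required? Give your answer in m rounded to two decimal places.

Overburden at base level: q = 20 × 2.57 = 51.4 kPa.
Cohesion term c·N_c = 89.1 × 5.14 = 457.97 kPa; surcharge term q·N_q = 51.4 × 1 = 51.4 kPa.
q_ult = 457.97 + 51.4 = 509.37 kPa.
For φ = 0 the ½γBN_γ term vanishes, so q_ult is independent of B. q_net = 509.37 − 51.4 = 457.97 kPa; q_all(net) = 457.97/2.5 = 183.19 kPa.
Required width B = w / q_all(net) = 263 / 183.19 = 1.436 m.

B = 1.44 m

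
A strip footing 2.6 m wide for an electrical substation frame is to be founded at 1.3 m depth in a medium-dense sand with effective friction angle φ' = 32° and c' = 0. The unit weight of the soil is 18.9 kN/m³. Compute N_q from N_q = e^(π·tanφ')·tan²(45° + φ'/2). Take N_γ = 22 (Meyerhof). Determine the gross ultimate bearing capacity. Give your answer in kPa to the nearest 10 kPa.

q_ult ≈ 1110 kPa

tan32° = 0.6249, so N_q = e^(π×0.6249)·tan²(61°) = 7.121 × 3.255 = 23.18.
Overburden at base level: q = 18.9 × 1.3 = 24.57 kPa.
Surcharge term q·N_q = 24.57 × 23.177 = 569.45 kPa; self-weight term 0.5·γ·B·N_γ = 0.5 × 18.9 × 2.6 × 22 = 540.54 kPa.
q_ult = 569.45 + 540.54 = 1110 kPa.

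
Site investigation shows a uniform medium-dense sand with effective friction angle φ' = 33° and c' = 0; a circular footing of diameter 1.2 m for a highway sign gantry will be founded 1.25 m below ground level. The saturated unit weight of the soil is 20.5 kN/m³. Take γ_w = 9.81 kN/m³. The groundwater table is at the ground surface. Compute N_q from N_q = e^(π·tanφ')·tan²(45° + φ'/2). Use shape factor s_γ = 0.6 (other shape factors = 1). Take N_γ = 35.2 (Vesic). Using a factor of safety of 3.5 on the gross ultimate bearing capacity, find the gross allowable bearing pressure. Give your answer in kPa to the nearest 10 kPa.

q_all ≈ 140 kPa

N_q = e^(π·tan33°)·tan²(61.5°) = 26.09.
Water table at ground surface, so effective unit weight γ' = 20.5 − 9.81 = 10.69 kN/m³ is used throughout; overburden q = 10.69 × 1.25 = 13.362 kPa; the same γ' applies in the ½γBN_γ term.
Surcharge term q·N_q = 13.362 × 26.092 = 348.65 kPa; self-weight term 0.5·γ·B·N_γ·s_γ = 0.5 × 10.69 × 1.2 × 35.2 × 0.6 = 135.46 kPa.
q_ult = 348.65 + 135.46 = 484.12 kPa.
q_all = 484.12 / 3.5 = 138.32 kPa.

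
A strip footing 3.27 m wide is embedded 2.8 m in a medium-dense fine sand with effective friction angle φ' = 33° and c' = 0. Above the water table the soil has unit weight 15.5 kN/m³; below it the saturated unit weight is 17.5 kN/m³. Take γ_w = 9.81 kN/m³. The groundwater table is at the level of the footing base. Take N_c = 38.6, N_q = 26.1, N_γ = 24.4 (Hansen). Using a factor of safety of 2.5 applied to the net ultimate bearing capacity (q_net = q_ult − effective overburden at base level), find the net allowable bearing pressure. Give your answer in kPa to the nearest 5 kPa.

Effective surcharge at the founding depth q = γ·D_f = 15.5 × 2.8 = 43.4 kPa.
The water table coincides with the base, so in the self-weight term γ → γ' = 7.69 kN/m³.
q_ult = q·N_q + 0.5·γ·B·N_γ
     = 43.4 × 26.1 + 0.5 × 7.69 × 3.27 × 24.4
     = 1132.7 + 306.78 = 1439.5 kPa.
Net ultimate: q_net = 1439.5 − 43.4 = 1396.1 kPa.
q_all(net) = 1396.1 / 2.5 = 558.45 kPa.

q_all(net) ≈ 560 kPa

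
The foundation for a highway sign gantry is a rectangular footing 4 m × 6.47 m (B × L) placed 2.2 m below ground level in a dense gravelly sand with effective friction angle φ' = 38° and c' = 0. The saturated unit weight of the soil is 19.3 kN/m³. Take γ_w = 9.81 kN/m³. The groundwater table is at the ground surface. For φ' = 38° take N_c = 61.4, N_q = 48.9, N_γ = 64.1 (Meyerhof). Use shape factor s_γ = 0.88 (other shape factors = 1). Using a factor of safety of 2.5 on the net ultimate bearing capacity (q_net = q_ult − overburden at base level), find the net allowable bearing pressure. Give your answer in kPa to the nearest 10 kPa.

With the water table at the surface the whole profile is submerged: γ' = 19.3 − 9.81 = 9.49 kN/m³, so q = γ'·D_f = 20.878 kPa; the same γ' applies in the ½γBN_γ term.
q_ult = q·N_q + 0.5·γ·B·N_γ·s_γ
     = 20.878 × 48.9 + 0.5 × 9.49 × 4 × 64.1 × 0.88
     = 1020.9 + 1070.6 = 2091.6 kPa.
q_net = 2091.6 − 20.878 = 2070.7 kPa.
q_all(net) = 2070.7 / 2.5 = 828.27 kPa.

q_all(net) ≈ 830 kPa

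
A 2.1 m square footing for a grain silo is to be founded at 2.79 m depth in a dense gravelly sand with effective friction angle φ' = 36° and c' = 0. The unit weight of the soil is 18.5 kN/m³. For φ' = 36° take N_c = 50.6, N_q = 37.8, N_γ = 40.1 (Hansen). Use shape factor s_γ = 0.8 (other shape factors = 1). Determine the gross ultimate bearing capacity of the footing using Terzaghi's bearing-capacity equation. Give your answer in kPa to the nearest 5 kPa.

q_ult ≈ 2575 kPa

Overburden at base level: q = 18.5 × 2.79 = 51.615 kPa.
Surcharge term q·N_q = 51.615 × 37.8 = 1951 kPa; self-weight term 0.5·γ·B·N_γ·s_γ = 0.5 × 18.5 × 2.1 × 40.1 × 0.8 = 623.15 kPa.
q_ult = 1951 + 623.15 = 2574.2 kPa.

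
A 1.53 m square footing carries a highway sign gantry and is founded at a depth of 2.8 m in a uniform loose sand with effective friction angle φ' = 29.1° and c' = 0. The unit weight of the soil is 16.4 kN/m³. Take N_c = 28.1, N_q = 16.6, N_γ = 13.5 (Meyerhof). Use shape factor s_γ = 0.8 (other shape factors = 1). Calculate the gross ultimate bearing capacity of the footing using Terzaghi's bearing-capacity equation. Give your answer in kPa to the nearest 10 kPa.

q_ult ≈ 900 kPa

Overburden at base level: q = 16.4 × 2.8 = 45.92 kPa.
Surcharge term q·N_q = 45.92 × 16.6 = 762.27 kPa; self-weight term 0.5·γ·B·N_γ·s_γ = 0.5 × 16.4 × 1.53 × 13.5 × 0.8 = 135.5 kPa.
q_ult = 762.27 + 135.5 = 897.77 kPa.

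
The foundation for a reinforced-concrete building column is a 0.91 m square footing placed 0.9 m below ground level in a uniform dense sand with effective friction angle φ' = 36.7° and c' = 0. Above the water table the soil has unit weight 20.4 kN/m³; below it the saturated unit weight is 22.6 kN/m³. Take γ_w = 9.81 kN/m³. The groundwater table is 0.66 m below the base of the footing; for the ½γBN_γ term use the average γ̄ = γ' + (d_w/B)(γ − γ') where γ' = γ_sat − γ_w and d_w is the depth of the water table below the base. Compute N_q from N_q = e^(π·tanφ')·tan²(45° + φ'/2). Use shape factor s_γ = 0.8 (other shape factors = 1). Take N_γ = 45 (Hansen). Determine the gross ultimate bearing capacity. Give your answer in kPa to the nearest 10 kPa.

tan36.7° = 0.7454, so N_q = e^(π×0.7454)·tan²(63.35°) = 10.399 × 3.97 = 41.29.
q = γ·D_f = 20.4 × 0.9 = 18.36 kPa.
γ' = 12.79 kN/m³; averaging over the depth B below the base, γ̄ = γ' + (d_w/B)(γ − γ') = 18.309 kN/m³.
q·N_q = 18.36 × 41.288 = 758.04 kPa
0.5·γ·B·N_γ·s_γ = 0.5 × 18.309 × 0.91 × 45 × 0.8 = 299.91 kPa
q_ult = 758.04 + 299.91 = 1057.9 kPa.

q_ult ≈ 1060 kPa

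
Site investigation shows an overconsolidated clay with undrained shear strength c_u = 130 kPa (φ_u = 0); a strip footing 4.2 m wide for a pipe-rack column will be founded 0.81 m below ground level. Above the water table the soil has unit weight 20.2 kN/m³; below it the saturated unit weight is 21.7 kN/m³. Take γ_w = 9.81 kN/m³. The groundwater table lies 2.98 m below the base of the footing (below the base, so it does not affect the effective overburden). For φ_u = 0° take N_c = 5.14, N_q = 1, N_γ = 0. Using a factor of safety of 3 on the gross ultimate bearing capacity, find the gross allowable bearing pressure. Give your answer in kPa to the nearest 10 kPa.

q_all ≈ 230 kPa

Effective surcharge at the founding depth q = γ·D_f = 20.2 × 0.81 = 16.362 kPa.
q_ult = c·N_c + q·N_q
     = 130 × 5.14 + 16.362 × 1
     = 668.2 + 16.362 = 684.56 kPa.
q_all = 684.56 / 3 = 228.19 kPa.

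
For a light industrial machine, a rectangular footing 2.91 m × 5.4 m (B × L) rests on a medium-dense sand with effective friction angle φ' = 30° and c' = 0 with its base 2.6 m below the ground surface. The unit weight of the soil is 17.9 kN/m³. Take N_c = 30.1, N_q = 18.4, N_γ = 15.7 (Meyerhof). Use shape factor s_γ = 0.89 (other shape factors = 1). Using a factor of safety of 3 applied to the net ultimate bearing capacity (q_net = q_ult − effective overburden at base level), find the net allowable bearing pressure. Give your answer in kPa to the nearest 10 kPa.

q = γ·D_f = 17.9 × 2.6 = 46.54 kPa.
q·N_q = 46.54 × 18.4 = 856.34 kPa
0.5·γ·B·N_γ·s_γ = 0.5 × 17.9 × 2.91 × 15.7 × 0.89 = 363.92 kPa
q_ult = 856.34 + 363.92 = 1220.3 kPa.
Net ultimate: q_net = 1220.3 − 46.54 = 1173.7 kPa.
q_all(net) = 1173.7 / 3 = 391.24 kPa.

q_all(net) ≈ 390 kPa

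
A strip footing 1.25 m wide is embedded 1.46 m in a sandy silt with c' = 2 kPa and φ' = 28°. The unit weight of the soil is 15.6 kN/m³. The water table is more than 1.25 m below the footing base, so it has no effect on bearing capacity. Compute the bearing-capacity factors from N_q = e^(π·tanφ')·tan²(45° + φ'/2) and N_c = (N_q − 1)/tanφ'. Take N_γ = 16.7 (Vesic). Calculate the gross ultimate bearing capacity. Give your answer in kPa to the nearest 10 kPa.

tan28° = 0.5317, so N_q = e^(π×0.5317)·tan²(59°) = 5.314 × 2.77 = 14.72.
N_c = (14.72 − 1)/tan28° = 25.8.
Overburden at base level: q = 15.6 × 1.46 = 22.776 kPa.
Cohesion term c·N_c = 2 × 25.803 = 51.607 kPa; surcharge term q·N_q = 22.776 × 14.72 = 335.26 kPa; self-weight term 0.5·γ·B·N_γ = 0.5 × 15.6 × 1.25 × 16.7 = 162.82 kPa.
q_ult = 51.607 + 335.26 + 162.82 = 549.69 kPa.

q_ult ≈ 550 kPa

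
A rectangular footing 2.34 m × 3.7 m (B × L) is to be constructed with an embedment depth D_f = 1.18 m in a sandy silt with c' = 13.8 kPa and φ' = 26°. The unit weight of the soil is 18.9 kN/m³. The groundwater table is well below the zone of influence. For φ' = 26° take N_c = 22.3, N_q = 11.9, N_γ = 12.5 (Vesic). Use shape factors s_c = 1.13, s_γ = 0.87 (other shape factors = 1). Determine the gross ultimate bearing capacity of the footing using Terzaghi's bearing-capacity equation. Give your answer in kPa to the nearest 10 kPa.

q_ult ≈ 850 kPa

q = γ·D_f = 18.9 × 1.18 = 22.302 kPa.
c·N_c·s_c = 13.8 × 22.3 × 1.13 = 347.75 kPa
q·N_q = 22.302 × 11.9 = 265.39 kPa
0.5·γ·B·N_γ·s_γ = 0.5 × 18.9 × 2.34 × 12.5 × 0.87 = 240.48 kPa
q_ult = 347.75 + 265.39 + 240.48 = 853.62 kPa.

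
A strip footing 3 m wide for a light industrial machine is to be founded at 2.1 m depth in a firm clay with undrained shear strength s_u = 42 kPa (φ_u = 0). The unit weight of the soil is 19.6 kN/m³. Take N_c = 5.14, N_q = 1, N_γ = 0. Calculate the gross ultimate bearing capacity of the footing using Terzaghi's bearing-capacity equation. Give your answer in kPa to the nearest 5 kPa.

Effective surcharge at the founding depth q = γ·D_f = 19.6 × 2.1 = 41.16 kPa.
q_ult = c·N_c + q·N_q
     = 42 × 5.14 + 41.16 × 1
     = 215.88 + 41.16 = 257.04 kPa.

q_ult ≈ 255 kPa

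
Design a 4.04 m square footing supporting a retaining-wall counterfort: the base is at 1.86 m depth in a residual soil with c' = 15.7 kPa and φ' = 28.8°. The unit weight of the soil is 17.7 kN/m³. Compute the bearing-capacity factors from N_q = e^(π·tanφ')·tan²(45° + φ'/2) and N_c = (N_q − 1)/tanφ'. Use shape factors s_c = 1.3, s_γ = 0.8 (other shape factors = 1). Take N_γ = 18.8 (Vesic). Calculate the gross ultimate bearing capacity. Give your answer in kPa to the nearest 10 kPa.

tan28.8° = 0.5498, so N_q = e^(π×0.5498)·tan²(59.4°) = 5.624 × 2.859 = 16.08.
N_c = (16.08 − 1)/tan28.8° = 27.43.
Overburden at base level: q = 17.7 × 1.86 = 32.922 kPa.
Cohesion term c·N_c·s_c = 15.7 × 27.432 × 1.3 = 559.89 kPa; surcharge term q·N_q = 32.922 × 16.081 = 529.42 kPa; self-weight term 0.5·γ·B·N_γ·s_γ = 0.5 × 17.7 × 4.04 × 18.8 × 0.8 = 537.74 kPa.
q_ult = 559.89 + 529.42 + 537.74 = 1627 kPa.

q_ult ≈ 1630 kPa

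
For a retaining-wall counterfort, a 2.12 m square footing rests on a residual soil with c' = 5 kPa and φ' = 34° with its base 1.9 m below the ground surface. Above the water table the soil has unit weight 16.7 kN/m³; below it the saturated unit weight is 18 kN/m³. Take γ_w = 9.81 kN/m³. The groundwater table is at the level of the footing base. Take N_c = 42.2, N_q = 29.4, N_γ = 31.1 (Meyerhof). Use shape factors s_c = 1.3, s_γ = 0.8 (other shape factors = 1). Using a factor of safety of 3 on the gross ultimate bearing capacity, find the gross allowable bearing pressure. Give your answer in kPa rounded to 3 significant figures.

Overburden at base level: q = 16.7 × 1.9 = 31.73 kPa.
Below the base the soil is submerged, so the ½γBN_γ term uses γ' = 18 − 9.81 = 8.19 kN/m³.
Cohesion term c·N_c·s_c = 5 × 42.2 × 1.3 = 274.3 kPa; surcharge term q·N_q = 31.73 × 29.4 = 932.86 kPa; self-weight term 0.5·γ·B·N_γ·s_γ = 0.5 × 8.19 × 2.12 × 31.1 × 0.8 = 215.99 kPa.
q_ult = 274.3 + 932.86 + 215.99 = 1423.2 kPa.
q_all = 1423.2 / 3 = 474.39 kPa.

q_all ≈ 474 kPa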